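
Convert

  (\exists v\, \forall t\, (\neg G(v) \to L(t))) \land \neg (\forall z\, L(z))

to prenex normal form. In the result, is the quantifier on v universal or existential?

existential

Eliminate → and ↔ using ¬ and ∨.
  (\exists v\, \forall t\, (\neg \neg G(v) \lor L(t))) \land \neg (\forall z\, L(z))
Push ¬ through the quantifiers and connectives to reach negation normal form:
  (\exists v\, \forall t\, (G(v) \lor L(t))) \land (\exists z\, \neg L(z))
All bound variables are already distinct, so no renaming is needed.
Pull the quantifiers to the front (each side's bound variable is not free in the other side):
  \exists v\, \forall t\, \exists z\, ((G(v) \lor L(t)) \land \neg L(z))
The quantifier \exists v sits under an even number of negations (counting the antecedent side of each →), so it remains existential.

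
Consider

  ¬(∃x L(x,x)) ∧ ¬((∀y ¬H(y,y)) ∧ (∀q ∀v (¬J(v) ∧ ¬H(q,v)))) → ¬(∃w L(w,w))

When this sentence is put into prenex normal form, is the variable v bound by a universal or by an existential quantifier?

Eliminate → and ↔ using ¬ and ∨.
  ¬(¬(∃x L(x,x)) ∧ ¬((∀y ¬H(y,y)) ∧ (∀q ∀v (¬J(v) ∧ ¬H(q,v))))) ∨ ¬(∃w L(w,w))
Move each ¬ inward, flipping quantifiers it crosses:
  (∃x L(x,x)) ∨ (∀y ¬H(y,y)) ∧ (∀q ∀v (¬J(v) ∧ ¬H(q,v))) ∨ (∀w ¬L(w,w))
All bound variables are already distinct, so no renaming is needed.
Finally move all quantifiers to the prefix:
  ∃x ∀y ∀q ∀v ∀w (L(x,x) ∨ ¬H(y,y) ∧ ¬J(v) ∧ ¬H(q,v) ∨ ¬L(w,w))
The quantifier ∀v sits under an even number of negations (counting the antecedent side of each →), so it remains universal.

universal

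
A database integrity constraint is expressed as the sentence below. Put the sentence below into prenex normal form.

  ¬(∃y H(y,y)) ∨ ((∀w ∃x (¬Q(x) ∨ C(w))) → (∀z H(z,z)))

∀y ∃w ∀x ∀z (¬H(y,y) ∨ Q(x) ∧ ¬C(w) ∨ H(z,z))

Eliminate → and ↔ using ¬ and ∨.
  ¬(∃y H(y,y)) ∨ ¬(∀w ∃x (¬Q(x) ∨ C(w))) ∨ (∀z H(z,z))
Drive negations inward (¬∀x A ≡ ∃x ¬A, ¬∃x A ≡ ∀x ¬A, De Morgan for ∧/∨):
  (∀y ¬H(y,y)) ∨ (∃w ∀x (Q(x) ∧ ¬C(w))) ∨ (∀z H(z,z))
All bound variables are already distinct, so no renaming is needed.
Extract every quantifier outward, since the variables are now distinct and don't occur free across branches:
  ∀y ∃w ∀x ∀z (¬H(y,y) ∨ Q(x) ∧ ¬C(w) ∨ H(z,z))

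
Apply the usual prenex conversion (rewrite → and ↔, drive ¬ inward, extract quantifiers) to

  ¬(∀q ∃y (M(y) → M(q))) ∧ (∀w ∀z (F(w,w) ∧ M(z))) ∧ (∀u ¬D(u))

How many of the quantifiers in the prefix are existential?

1

Rewrite implications/biconditionals: A → B as ¬A ∨ B.
  ¬(∀q ∃y (¬M(y) ∨ M(q))) ∧ (∀w ∀z (F(w,w) ∧ M(z))) ∧ (∀u ¬D(u))
Drive negations inward (¬∀x A ≡ ∃x ¬A, ¬∃x A ≡ ∀x ¬A, De Morgan for ∧/∨):
  (∃q ∀y (M(y) ∧ ¬M(q))) ∧ (∀w ∀z (F(w,w) ∧ M(z))) ∧ (∀u ¬D(u))
All bound variables are already distinct, so no renaming is needed.
Extract every quantifier outward, since the variables are now distinct and don't occur free across branches:
  ∃q ∀y ∀w ∀z ∀u (M(y) ∧ ¬M(q) ∧ F(w,w) ∧ M(z) ∧ ¬D(u))
The prefix is ∃q ∀y ∀w ∀z ∀u: 4 universal, 1 existential.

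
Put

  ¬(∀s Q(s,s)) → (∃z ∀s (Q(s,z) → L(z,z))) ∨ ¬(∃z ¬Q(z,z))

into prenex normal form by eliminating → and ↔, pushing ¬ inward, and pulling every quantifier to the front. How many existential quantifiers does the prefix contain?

Eliminate → and ↔ using ¬ and ∨.
  ¬¬(∀s Q(s,s)) ∨ (∃z ∀s (¬Q(s,z) ∨ L(z,z))) ∨ ¬(∃z ¬Q(z,z))
Push ¬ through the quantifiers and connectives to reach negation normal form:
  (∀s Q(s,s)) ∨ (∃z ∀s (¬Q(s,z) ∨ L(z,z))) ∨ (∀z Q(z,z))
Give each quantifier a distinct variable: s↦w1, z↦z1.
  (∀s Q(s,s)) ∨ (∃z ∀w1 (¬Q(w1,z) ∨ L(z,z))) ∨ (∀z1 Q(z1,z1))
Extract every quantifier outward, since the variables are now distinct and don't occur free across branches:
  ∀s ∃z ∀w1 ∀z1 (Q(s,s) ∨ ¬Q(w1,z) ∨ L(z,z) ∨ Q(z1,z1))
The prefix is ∀s ∃z ∀w1 ∀z1: 3 universal, 1 existential.

1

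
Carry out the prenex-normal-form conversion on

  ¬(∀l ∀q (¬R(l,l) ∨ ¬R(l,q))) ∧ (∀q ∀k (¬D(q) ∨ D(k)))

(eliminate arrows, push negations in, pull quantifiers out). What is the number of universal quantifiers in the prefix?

Move each ¬ inward, flipping quantifiers it crosses:
  (∃l ∃q (R(l,l) ∧ R(l,q))) ∧ (∀q ∀k (¬D(q) ∨ D(k)))
Rename bound variables to avoid capture: q↦y1.
  (∃l ∃q (R(l,l) ∧ R(l,q))) ∧ (∀y1 ∀k (¬D(y1) ∨ D(k)))
Pull the quantifiers to the front (each side's bound variable is not free in the other side):
  ∃l ∃q ∀y1 ∀k (R(l,l) ∧ R(l,q) ∧ (¬D(y1) ∨ D(k)))
The prefix is ∃l ∃q ∀y1 ∀k: 2 universal, 2 existential.

2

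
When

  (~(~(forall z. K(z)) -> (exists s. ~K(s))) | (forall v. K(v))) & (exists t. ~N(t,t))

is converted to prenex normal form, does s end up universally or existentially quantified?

universal

Eliminate → and ↔ using ¬ and ∨.
  (~(~~(forall z. K(z)) | (exists s. ~K(s))) | (forall v. K(v))) & (exists t. ~N(t,t))
Move each ¬ inward, flipping quantifiers it crosses:
  ((exists z. ~K(z)) & (forall s. K(s)) | (forall v. K(v))) & (exists t. ~N(t,t))
Pull the quantifiers to the front (each side's bound variable is not free in the other side):
  exists z. forall s. forall v. exists t. ((~K(z) & K(s) | K(v)) & ~N(t,t))
The quantifier exists s sits under an odd number of negations (counting the antecedent side of each →), so it flips to forall s.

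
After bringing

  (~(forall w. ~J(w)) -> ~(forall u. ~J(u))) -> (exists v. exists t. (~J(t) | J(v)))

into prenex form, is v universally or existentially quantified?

Rewrite implications/biconditionals: A → B as ¬A ∨ B.
  ~(~~(forall w. ~J(w)) | ~(forall u. ~J(u))) | (exists v. exists t. (~J(t) | J(v)))
Move each ¬ inward, flipping quantifiers it crosses:
  (exists w. J(w)) & (forall u. ~J(u)) | (exists v. exists t. (~J(t) | J(v)))
All bound variables are already distinct, so no renaming is needed.
Pull the quantifiers to the front (each side's bound variable is not free in the other side):
  exists w. forall u. exists v. exists t. (J(w) & ~J(u) | ~J(t) | J(v))
The quantifier exists v sits under an even number of negations (counting the antecedent side of each →), so it remains existential.

existential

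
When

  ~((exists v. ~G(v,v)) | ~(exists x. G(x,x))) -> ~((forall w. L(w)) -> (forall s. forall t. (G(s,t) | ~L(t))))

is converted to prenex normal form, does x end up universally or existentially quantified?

universal

First replace A → B with ¬A ∨ B.
  ~~((exists v. ~G(v,v)) | ~(exists x. G(x,x))) | ~(~(forall w. L(w)) | (forall s. forall t. (G(s,t) | ~L(t))))
Move each ¬ inward, flipping quantifiers it crosses:
  (exists v. ~G(v,v)) | (forall x. ~G(x,x)) | (forall w. L(w)) & (exists s. exists t. (~G(s,t) & L(t)))
Extract every quantifier outward, since the variables are now distinct and don't occur free across branches:
  exists v. forall x. forall w. exists s. exists t. (~G(v,v) | ~G(x,x) | L(w) & ~G(s,t) & L(t))
The quantifier exists x sits under an odd number of negations (counting the antecedent side of each →), so it flips to forall x.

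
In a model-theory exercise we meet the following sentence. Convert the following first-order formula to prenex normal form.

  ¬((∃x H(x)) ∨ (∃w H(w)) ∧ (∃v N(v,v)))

Drive negations inward (¬∀x A ≡ ∃x ¬A, ¬∃x A ≡ ∀x ¬A, De Morgan for ∧/∨):
  (∀x ¬H(x)) ∧ ((∀w ¬H(w)) ∨ (∀v ¬N(v,v)))
All bound variables are already distinct, so no renaming is needed.
Extract every quantifier outward, since the variables are now distinct and don't occur free across branches:
  ∀x ∀w ∀v (¬H(x) ∧ (¬H(w) ∨ ¬N(v,v)))

∀x ∀w ∀v (¬H(x) ∧ (¬H(w) ∨ ¬N(v,v)))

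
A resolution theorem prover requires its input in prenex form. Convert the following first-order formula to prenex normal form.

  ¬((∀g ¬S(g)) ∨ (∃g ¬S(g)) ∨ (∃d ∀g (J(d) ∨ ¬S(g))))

Drive negations inward (¬∀x A ≡ ∃x ¬A, ¬∃x A ≡ ∀x ¬A, De Morgan for ∧/∨):
  (∃g S(g)) ∧ (∀g S(g)) ∧ (∀d ∃g (¬J(d) ∧ S(g)))
Give each quantifier a distinct variable: g↦v, g↦u.
  (∃g S(g)) ∧ (∀v S(v)) ∧ (∀d ∃u (¬J(d) ∧ S(u)))
Pull the quantifiers to the front (each side's bound variable is not free in the other side):
  ∃g ∀v ∀d ∃u (S(g) ∧ S(v) ∧ ¬J(d) ∧ S(u))

∃g ∀v ∀d ∃u (S(g) ∧ S(v) ∧ ¬J(d) ∧ S(u))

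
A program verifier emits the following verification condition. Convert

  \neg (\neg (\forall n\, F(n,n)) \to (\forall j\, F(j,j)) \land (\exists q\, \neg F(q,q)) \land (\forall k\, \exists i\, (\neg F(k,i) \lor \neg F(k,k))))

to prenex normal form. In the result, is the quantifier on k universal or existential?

existential

Eliminate → and ↔ using ¬ and ∨.
  \neg (\neg \neg (\forall n\, F(n,n)) \lor (\forall j\, F(j,j)) \land (\exists q\, \neg F(q,q)) \land (\forall k\, \exists i\, (\neg F(k,i) \lor \neg F(k,k))))
Move each ¬ inward, flipping quantifiers it crosses:
  (\exists n\, \neg F(n,n)) \land ((\exists j\, \neg F(j,j)) \lor (\forall q\, F(q,q)) \lor (\exists k\, \forall i\, (F(k,i) \land F(k,k))))
All bound variables are already distinct, so no renaming is needed.
Finally move all quantifiers to the prefix:
  \exists n\, \exists j\, \forall q\, \exists k\, \forall i\, (\neg F(n,n) \land (\neg F(j,j) \lor F(q,q) \lor F(k,i) \land F(k,k)))
The quantifier \forall k sits under an odd number of negations (counting the antecedent side of each →), so it flips to \exists k.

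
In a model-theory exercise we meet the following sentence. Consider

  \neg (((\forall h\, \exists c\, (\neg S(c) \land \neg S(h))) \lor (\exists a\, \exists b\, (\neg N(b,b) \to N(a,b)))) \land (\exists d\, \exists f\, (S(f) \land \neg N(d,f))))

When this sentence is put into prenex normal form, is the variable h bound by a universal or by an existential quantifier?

Eliminate → and ↔ using ¬ and ∨.
  \neg (((\forall h\, \exists c\, (\neg S(c) \land \neg S(h))) \lor (\exists a\, \exists b\, (\neg \neg N(b,b) \lor N(a,b)))) \land (\exists d\, \exists f\, (S(f) \land \neg N(d,f))))
Drive negations inward (¬∀x A ≡ ∃x ¬A, ¬∃x A ≡ ∀x ¬A, De Morgan for ∧/∨):
  (\exists h\, \forall c\, (S(c) \lor S(h))) \land (\forall a\, \forall b\, (\neg N(b,b) \land \neg N(a,b))) \lor (\forall d\, \forall f\, (\neg S(f) \lor N(d,f)))
All bound variables are already distinct, so no renaming is needed.
Pull the quantifiers to the front (each side's bound variable is not free in the other side):
  \exists h\, \forall c\, \forall a\, \forall b\, \forall d\, \forall f\, ((S(c) \lor S(h)) \land \neg N(b,b) \land \neg N(a,b) \lor \neg S(f) \lor N(d,f))
The quantifier \forall h sits under an odd number of negations (counting the antecedent side of each →), so it flips to \exists h.

existential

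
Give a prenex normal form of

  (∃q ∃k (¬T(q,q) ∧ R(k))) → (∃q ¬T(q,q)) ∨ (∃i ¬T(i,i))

First replace A → B with ¬A ∨ B.
  ¬(∃q ∃k (¬T(q,q) ∧ R(k))) ∨ (∃q ¬T(q,q)) ∨ (∃i ¬T(i,i))
Move each ¬ inward, flipping quantifiers it crosses:
  (∀q ∀k (T(q,q) ∨ ¬R(k))) ∨ (∃q ¬T(q,q)) ∨ (∃i ¬T(i,i))
Rename bound variables to avoid capture: q↦y.
  (∀q ∀k (T(q,q) ∨ ¬R(k))) ∨ (∃y ¬T(y,y)) ∨ (∃i ¬T(i,i))
Pull the quantifiers to the front (each side's bound variable is not free in the other side):
  ∀q ∀k ∃y ∃i (T(q,q) ∨ ¬R(k) ∨ ¬T(y,y) ∨ ¬T(i,i))

∀q ∀k ∃y ∃i (T(q,q) ∨ ¬R(k) ∨ ¬T(y,y) ∨ ¬T(i,i))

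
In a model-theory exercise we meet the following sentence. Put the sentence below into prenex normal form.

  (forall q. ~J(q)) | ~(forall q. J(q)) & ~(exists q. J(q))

forall q. exists p. forall b. (~J(q) | ~J(p) & ~J(b))

Drive negations inward (¬∀x A ≡ ∃x ¬A, ¬∃x A ≡ ∀x ¬A, De Morgan for ∧/∨):
  (forall q. ~J(q)) | (exists q. ~J(q)) & (forall q. ~J(q))
Give each quantifier a distinct variable: q↦p, q↦b.
  (forall q. ~J(q)) | (exists p. ~J(p)) & (forall b. ~J(b))
Finally move all quantifiers to the prefix:
  forall q. exists p. forall b. (~J(q) | ~J(p) & ~J(b))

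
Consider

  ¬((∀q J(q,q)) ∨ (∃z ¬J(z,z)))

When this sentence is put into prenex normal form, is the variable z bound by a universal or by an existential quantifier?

universal

Drive negations inward (¬∀x A ≡ ∃x ¬A, ¬∃x A ≡ ∀x ¬A, De Morgan for ∧/∨):
  (∃q ¬J(q,q)) ∧ (∀z J(z,z))
All bound variables are already distinct, so no renaming is needed.
Pull the quantifiers to the front (each side's bound variable is not free in the other side):
  ∃q ∀z (¬J(q,q) ∧ J(z,z))
The quantifier ∃z sits under an odd number of negations, so it flips to ∀z.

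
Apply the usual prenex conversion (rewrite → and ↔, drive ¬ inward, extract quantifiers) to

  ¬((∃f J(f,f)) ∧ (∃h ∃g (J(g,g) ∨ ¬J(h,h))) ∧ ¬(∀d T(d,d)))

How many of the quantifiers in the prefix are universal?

Drive negations inward (¬∀x A ≡ ∃x ¬A, ¬∃x A ≡ ∀x ¬A, De Morgan for ∧/∨):
  (∀f ¬J(f,f)) ∨ (∀h ∀g (¬J(g,g) ∧ J(h,h))) ∨ (∀d T(d,d))
All bound variables are already distinct, so no renaming is needed.
Pull the quantifiers to the front (each side's bound variable is not free in the other side):
  ∀f ∀h ∀g ∀d (¬J(f,f) ∨ ¬J(g,g) ∧ J(h,h) ∨ T(d,d))
The prefix is ∀f ∀h ∀g ∀d: 4 universal, 0 existential.

4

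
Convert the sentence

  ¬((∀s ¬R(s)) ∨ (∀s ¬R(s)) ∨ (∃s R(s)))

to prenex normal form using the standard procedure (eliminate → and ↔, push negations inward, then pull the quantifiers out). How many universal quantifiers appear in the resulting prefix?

1

Push ¬ through the quantifiers and connectives to reach negation normal form:
  (∃s R(s)) ∧ (∃s R(s)) ∧ (∀s ¬R(s))
Rename bound variables to avoid capture: s↦w, s↦p.
  (∃s R(s)) ∧ (∃w R(w)) ∧ (∀p ¬R(p))
Pull the quantifiers to the front (each side's bound variable is not free in the other side):
  ∃s ∃w ∀p (R(s) ∧ R(w) ∧ ¬R(p))
The prefix is ∃s ∃w ∀p: 1 universal, 2 existential.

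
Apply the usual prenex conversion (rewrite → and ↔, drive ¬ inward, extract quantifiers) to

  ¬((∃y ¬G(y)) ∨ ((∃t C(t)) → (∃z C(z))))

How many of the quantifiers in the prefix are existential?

1

Rewrite implications/biconditionals: A → B as ¬A ∨ B.
  ¬((∃y ¬G(y)) ∨ ¬(∃t C(t)) ∨ (∃z C(z)))
Push ¬ through the quantifiers and connectives to reach negation normal form:
  (∀y G(y)) ∧ (∃t C(t)) ∧ (∀z ¬C(z))
All bound variables are already distinct, so no renaming is needed.
Extract every quantifier outward, since the variables are now distinct and don't occur free across branches:
  ∀y ∃t ∀z (G(y) ∧ C(t) ∧ ¬C(z))
The prefix is ∀y ∃t ∀z: 2 universal, 1 existential.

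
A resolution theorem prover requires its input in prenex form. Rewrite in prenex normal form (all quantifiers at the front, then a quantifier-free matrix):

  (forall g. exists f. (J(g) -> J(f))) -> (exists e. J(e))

First replace A → B with ¬A ∨ B.
  ~(forall g. exists f. (~J(g) | J(f))) | (exists e. J(e))
Push ¬ through the quantifiers and connectives to reach negation normal form:
  (exists g. forall f. (J(g) & ~J(f))) | (exists e. J(e))
All bound variables are already distinct, so no renaming is needed.
Pull the quantifiers to the front (each side's bound variable is not free in the other side):
  exists g. forall f. exists e. (J(g) & ~J(f) | J(e))

exists g. forall f. exists e. (J(g) & ~J(f) | J(e))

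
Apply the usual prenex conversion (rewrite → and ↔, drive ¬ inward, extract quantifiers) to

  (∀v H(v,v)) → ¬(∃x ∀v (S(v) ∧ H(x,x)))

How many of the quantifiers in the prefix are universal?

Rewrite implications/biconditionals: A → B as ¬A ∨ B.
  ¬(∀v H(v,v)) ∨ ¬(∃x ∀v (S(v) ∧ H(x,x)))
Drive negations inward (¬∀x A ≡ ∃x ¬A, ¬∃x A ≡ ∀x ¬A, De Morgan for ∧/∨):
  (∃v ¬H(v,v)) ∨ (∀x ∃v (¬S(v) ∨ ¬H(x,x)))
Give each quantifier a distinct variable: v↦w.
  (∃v ¬H(v,v)) ∨ (∀x ∃w (¬S(w) ∨ ¬H(x,x)))
Extract every quantifier outward, since the variables are now distinct and don't occur free across branches:
  ∃v ∀x ∃w (¬H(v,v) ∨ ¬S(w) ∨ ¬H(x,x))
The prefix is ∃v ∀x ∃w: 1 universal, 2 existential.

1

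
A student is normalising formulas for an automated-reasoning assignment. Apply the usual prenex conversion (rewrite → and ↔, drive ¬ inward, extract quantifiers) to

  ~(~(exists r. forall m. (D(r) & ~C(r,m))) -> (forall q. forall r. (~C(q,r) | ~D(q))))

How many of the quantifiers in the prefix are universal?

1

First replace A → B with ¬A ∨ B.
  ~(~~(exists r. forall m. (D(r) & ~C(r,m))) | (forall q. forall r. (~C(q,r) | ~D(q))))
Push ¬ through the quantifiers and connectives to reach negation normal form:
  (forall r. exists m. (~D(r) | C(r,m))) & (exists q. exists r. (C(q,r) & D(q)))
Rename bound variables to avoid capture: r↦t.
  (forall r. exists m. (~D(r) | C(r,m))) & (exists q. exists t. (C(q,t) & D(q)))
Pull the quantifiers to the front (each side's bound variable is not free in the other side):
  forall r. exists m. exists q. exists t. ((~D(r) | C(r,m)) & C(q,t) & D(q))
The prefix is forall r exists m exists q exists t: 1 universal, 3 existential.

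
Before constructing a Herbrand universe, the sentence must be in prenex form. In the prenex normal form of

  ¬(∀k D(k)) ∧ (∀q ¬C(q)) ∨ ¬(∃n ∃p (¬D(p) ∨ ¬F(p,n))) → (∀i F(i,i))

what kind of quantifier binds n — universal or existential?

existential

Eliminate → and ↔ using ¬ and ∨.
  ¬(¬(∀k D(k)) ∧ (∀q ¬C(q)) ∨ ¬(∃n ∃p (¬D(p) ∨ ¬F(p,n)))) ∨ (∀i F(i,i))
Move each ¬ inward, flipping quantifiers it crosses:
  ((∀k D(k)) ∨ (∃q C(q))) ∧ (∃n ∃p (¬D(p) ∨ ¬F(p,n))) ∨ (∀i F(i,i))
Pull the quantifiers to the front (each side's bound variable is not free in the other side):
  ∀k ∃q ∃n ∃p ∀i ((D(k) ∨ C(q)) ∧ (¬D(p) ∨ ¬F(p,n)) ∨ F(i,i))
The quantifier ∃n sits under an even number of negations (counting the antecedent side of each →), so it remains existential.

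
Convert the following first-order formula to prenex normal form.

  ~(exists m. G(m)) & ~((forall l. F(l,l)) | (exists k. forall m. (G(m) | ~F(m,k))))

forall m. exists l. forall k. exists x. (~G(m) & ~F(l,l) & ~G(x) & F(x,k))

Move each ¬ inward, flipping quantifiers it crosses:
  (forall m. ~G(m)) & (exists l. ~F(l,l)) & (forall k. exists m. (~G(m) & F(m,k)))
Rename bound variables to avoid capture: m↦x.
  (forall m. ~G(m)) & (exists l. ~F(l,l)) & (forall k. exists x. (~G(x) & F(x,k)))
Pull the quantifiers to the front (each side's bound variable is not free in the other side):
  forall m. exists l. forall k. exists x. (~G(m) & ~F(l,l) & ~G(x) & F(x,k))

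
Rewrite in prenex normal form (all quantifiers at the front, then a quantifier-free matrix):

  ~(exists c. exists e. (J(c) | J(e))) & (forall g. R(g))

forall c. forall e. forall g. (~J(c) & ~J(e) & R(g))

Move each ¬ inward, flipping quantifiers it crosses:
  (forall c. forall e. (~J(c) & ~J(e))) & (forall g. R(g))
All bound variables are already distinct, so no renaming is needed.
Finally move all quantifiers to the prefix:
  forall c. forall e. forall g. (~J(c) & ~J(e) & R(g))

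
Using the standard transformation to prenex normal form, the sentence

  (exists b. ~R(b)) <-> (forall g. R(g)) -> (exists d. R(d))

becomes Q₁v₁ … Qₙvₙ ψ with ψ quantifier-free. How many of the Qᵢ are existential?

First replace A → B with ¬A ∨ B; A ↔ B as (¬A ∨ B) ∧ (¬B ∨ A).
  (~(exists b. ~R(b)) | ~(forall g. R(g)) | (exists d. R(d))) & (~(~(forall g. R(g)) | (exists d. R(d))) | (exists b. ~R(b)))
Move each ¬ inward, flipping quantifiers it crosses:
  ((forall b. R(b)) | (exists g. ~R(g)) | (exists d. R(d))) & ((forall g. R(g)) & (forall d. ~R(d)) | (exists b. ~R(b)))
Give each quantifier a distinct variable: g↦w, d↦r, b↦u1.
  ((forall b. R(b)) | (exists g. ~R(g)) | (exists d. R(d))) & ((forall w. R(w)) & (forall r. ~R(r)) | (exists u1. ~R(u1)))
Extract every quantifier outward, since the variables are now distinct and don't occur free across branches:
  forall b. exists g. exists d. forall w. forall r. exists u1. ((R(b) | ~R(g) | R(d)) & (R(w) & ~R(r) | ~R(u1)))
The prefix is forall b exists g exists d forall w forall r exists u1: 3 universal, 3 existential.

3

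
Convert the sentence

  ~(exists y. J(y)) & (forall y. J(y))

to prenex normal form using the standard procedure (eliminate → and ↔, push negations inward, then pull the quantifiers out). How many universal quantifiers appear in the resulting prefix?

2

Move each ¬ inward, flipping quantifiers it crosses:
  (forall y. ~J(y)) & (forall y. J(y))
Give each quantifier a distinct variable: y↦z1.
  (forall y. ~J(y)) & (forall z1. J(z1))
Pull the quantifiers to the front (each side's bound variable is not free in the other side):
  forall y. forall z1. (~J(y) & J(z1))
The prefix is forall y forall z1: 2 universal, 0 existential.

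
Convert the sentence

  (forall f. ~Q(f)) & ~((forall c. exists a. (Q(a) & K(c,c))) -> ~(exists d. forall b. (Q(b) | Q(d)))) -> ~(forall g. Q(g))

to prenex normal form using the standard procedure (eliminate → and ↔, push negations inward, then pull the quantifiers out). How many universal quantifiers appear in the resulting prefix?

Eliminate → and ↔ using ¬ and ∨.
  ~((forall f. ~Q(f)) & ~(~(forall c. exists a. (Q(a) & K(c,c))) | ~(exists d. forall b. (Q(b) | Q(d))))) | ~(forall g. Q(g))
Move each ¬ inward, flipping quantifiers it crosses:
  (exists f. Q(f)) | (exists c. forall a. (~Q(a) | ~K(c,c))) | (forall d. exists b. (~Q(b) & ~Q(d))) | (exists g. ~Q(g))
All bound variables are already distinct, so no renaming is needed.
Pull the quantifiers to the front (each side's bound variable is not free in the other side):
  exists f. exists c. forall a. forall d. exists b. exists g. (Q(f) | ~Q(a) | ~K(c,c) | ~Q(b) & ~Q(d) | ~Q(g))
The prefix is exists f exists c forall a forall d exists b exists g: 2 universal, 4 existential.

2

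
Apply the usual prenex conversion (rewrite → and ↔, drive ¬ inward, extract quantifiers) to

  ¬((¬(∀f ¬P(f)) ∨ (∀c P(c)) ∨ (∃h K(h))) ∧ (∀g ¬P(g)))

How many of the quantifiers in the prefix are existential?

Push ¬ through the quantifiers and connectives to reach negation normal form:
  (∀f ¬P(f)) ∧ (∃c ¬P(c)) ∧ (∀h ¬K(h)) ∨ (∃g P(g))
All bound variables are already distinct, so no renaming is needed.
Extract every quantifier outward, since the variables are now distinct and don't occur free across branches:
  ∀f ∃c ∀h ∃g (¬P(f) ∧ ¬P(c) ∧ ¬K(h) ∨ P(g))
The prefix is ∀f ∃c ∀h ∃g: 2 universal, 2 existential.

2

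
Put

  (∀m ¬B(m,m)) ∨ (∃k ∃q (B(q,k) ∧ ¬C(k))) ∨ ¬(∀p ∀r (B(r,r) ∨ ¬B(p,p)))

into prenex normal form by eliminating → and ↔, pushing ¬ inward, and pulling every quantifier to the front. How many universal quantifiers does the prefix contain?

1

Push ¬ through the quantifiers and connectives to reach negation normal form:
  (∀m ¬B(m,m)) ∨ (∃k ∃q (B(q,k) ∧ ¬C(k))) ∨ (∃p ∃r (¬B(r,r) ∧ B(p,p)))
All bound variables are already distinct, so no renaming is needed.
Extract every quantifier outward, since the variables are now distinct and don't occur free across branches:
  ∀m ∃k ∃q ∃p ∃r (¬B(m,m) ∨ B(q,k) ∧ ¬C(k) ∨ ¬B(r,r) ∧ B(p,p))
The prefix is ∀m ∃k ∃q ∃p ∃r: 1 universal, 4 existential.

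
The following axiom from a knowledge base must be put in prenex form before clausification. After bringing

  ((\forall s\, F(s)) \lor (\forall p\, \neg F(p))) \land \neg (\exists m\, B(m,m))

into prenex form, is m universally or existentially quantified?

Drive negations inward (¬∀x A ≡ ∃x ¬A, ¬∃x A ≡ ∀x ¬A, De Morgan for ∧/∨):
  ((\forall s\, F(s)) \lor (\forall p\, \neg F(p))) \land (\forall m\, \neg B(m,m))
All bound variables are already distinct, so no renaming is needed.
Finally move all quantifiers to the prefix:
  \forall s\, \forall p\, \forall m\, ((F(s) \lor \neg F(p)) \land \neg B(m,m))
The quantifier \exists m sits under an odd number of negations, so it flips to \forall m.

universal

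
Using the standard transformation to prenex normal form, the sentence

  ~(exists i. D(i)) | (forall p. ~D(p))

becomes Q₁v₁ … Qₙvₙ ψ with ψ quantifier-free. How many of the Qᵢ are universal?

2

Drive negations inward (¬∀x A ≡ ∃x ¬A, ¬∃x A ≡ ∀x ¬A, De Morgan for ∧/∨):
  (forall i. ~D(i)) | (forall p. ~D(p))
Pull the quantifiers to the front (each side's bound variable is not free in the other side):
  forall i. forall p. (~D(i) | ~D(p))
The prefix is forall i forall p: 2 universal, 0 existential.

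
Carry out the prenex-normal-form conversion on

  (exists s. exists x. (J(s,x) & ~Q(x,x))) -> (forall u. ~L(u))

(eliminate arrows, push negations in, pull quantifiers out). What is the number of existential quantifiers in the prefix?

Eliminate → and ↔ using ¬ and ∨.
  ~(exists s. exists x. (J(s,x) & ~Q(x,x))) | (forall u. ~L(u))
Move each ¬ inward, flipping quantifiers it crosses:
  (forall s. forall x. (~J(s,x) | Q(x,x))) | (forall u. ~L(u))
Finally move all quantifiers to the prefix:
  forall s. forall x. forall u. (~J(s,x) | Q(x,x) | ~L(u))
The prefix is forall s forall x forall u: 3 universal, 0 existential.

0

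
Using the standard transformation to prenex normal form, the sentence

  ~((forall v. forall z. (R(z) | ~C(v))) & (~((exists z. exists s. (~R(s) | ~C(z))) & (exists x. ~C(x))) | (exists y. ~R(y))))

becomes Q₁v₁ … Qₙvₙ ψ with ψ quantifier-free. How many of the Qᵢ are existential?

Move each ¬ inward, flipping quantifiers it crosses:
  (exists v. exists z. (~R(z) & C(v))) | (exists z. exists s. (~R(s) | ~C(z))) & (exists x. ~C(x)) & (forall y. R(y))
Rename bound variables to avoid capture: z↦w1.
  (exists v. exists z. (~R(z) & C(v))) | (exists w1. exists s. (~R(s) | ~C(w1))) & (exists x. ~C(x)) & (forall y. R(y))
Pull the quantifiers to the front (each side's bound variable is not free in the other side):
  exists v. exists z. exists w1. exists s. exists x. forall y. (~R(z) & C(v) | (~R(s) | ~C(w1)) & ~C(x) & R(y))
The prefix is exists v exists z exists w1 exists s exists x forall y: 1 universal, 5 existential.

5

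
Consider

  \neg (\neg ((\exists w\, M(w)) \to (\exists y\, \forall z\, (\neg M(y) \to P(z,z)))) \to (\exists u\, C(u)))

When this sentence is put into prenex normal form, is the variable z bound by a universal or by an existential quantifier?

existential

Rewrite implications/biconditionals: A → B as ¬A ∨ B.
  \neg (\neg \neg (\neg (\exists w\, M(w)) \lor (\exists y\, \forall z\, (\neg \neg M(y) \lor P(z,z)))) \lor (\exists u\, C(u)))
Drive negations inward (¬∀x A ≡ ∃x ¬A, ¬∃x A ≡ ∀x ¬A, De Morgan for ∧/∨):
  (\exists w\, M(w)) \land (\forall y\, \exists z\, (\neg M(y) \land \neg P(z,z))) \land (\forall u\, \neg C(u))
Extract every quantifier outward, since the variables are now distinct and don't occur free across branches:
  \exists w\, \forall y\, \exists z\, \forall u\, (M(w) \land \neg M(y) \land \neg P(z,z) \land \neg C(u))
The quantifier \forall z sits under an odd number of negations (counting the antecedent side of each →), so it flips to \exists z.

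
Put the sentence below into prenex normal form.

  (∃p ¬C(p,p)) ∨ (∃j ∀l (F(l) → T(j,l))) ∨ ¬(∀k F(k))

∃p ∃j ∀l ∃k (¬C(p,p) ∨ ¬F(l) ∨ T(j,l) ∨ ¬F(k))

First replace A → B with ¬A ∨ B.
  (∃p ¬C(p,p)) ∨ (∃j ∀l (¬F(l) ∨ T(j,l))) ∨ ¬(∀k F(k))
Move each ¬ inward, flipping quantifiers it crosses:
  (∃p ¬C(p,p)) ∨ (∃j ∀l (¬F(l) ∨ T(j,l))) ∨ (∃k ¬F(k))
Pull the quantifiers to the front (each side's bound variable is not free in the other side):
  ∃p ∃j ∀l ∃k (¬C(p,p) ∨ ¬F(l) ∨ T(j,l) ∨ ¬F(k))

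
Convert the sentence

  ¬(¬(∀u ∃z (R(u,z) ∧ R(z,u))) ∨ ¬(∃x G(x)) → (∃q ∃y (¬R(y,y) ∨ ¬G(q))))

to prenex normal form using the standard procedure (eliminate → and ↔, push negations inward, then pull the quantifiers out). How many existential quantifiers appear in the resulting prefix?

1

Eliminate → and ↔ using ¬ and ∨.
  ¬(¬(¬(∀u ∃z (R(u,z) ∧ R(z,u))) ∨ ¬(∃x G(x))) ∨ (∃q ∃y (¬R(y,y) ∨ ¬G(q))))
Move each ¬ inward, flipping quantifiers it crosses:
  ((∃u ∀z (¬R(u,z) ∨ ¬R(z,u))) ∨ (∀x ¬G(x))) ∧ (∀q ∀y (R(y,y) ∧ G(q)))
All bound variables are already distinct, so no renaming is needed.
Finally move all quantifiers to the prefix:
  ∃u ∀z ∀x ∀q ∀y ((¬R(u,z) ∨ ¬R(z,u) ∨ ¬G(x)) ∧ R(y,y) ∧ G(q))
The prefix is ∃u ∀z ∀x ∀q ∀y: 4 universal, 1 existential.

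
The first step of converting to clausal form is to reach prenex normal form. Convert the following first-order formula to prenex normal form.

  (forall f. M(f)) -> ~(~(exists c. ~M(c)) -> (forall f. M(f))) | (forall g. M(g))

exists f. forall c. exists q. forall g. (~M(f) | M(c) & ~M(q) | M(g))

First replace A → B with ¬A ∨ B.
  ~(forall f. M(f)) | ~(~~(exists c. ~M(c)) | (forall f. M(f))) | (forall g. M(g))
Move each ¬ inward, flipping quantifiers it crosses:
  (exists f. ~M(f)) | (forall c. M(c)) & (exists f. ~M(f)) | (forall g. M(g))
Standardize variables apart so no two quantifiers bind the same name: f↦q.
  (exists f. ~M(f)) | (forall c. M(c)) & (exists q. ~M(q)) | (forall g. M(g))
Extract every quantifier outward, since the variables are now distinct and don't occur free across branches:
  exists f. forall c. exists q. forall g. (~M(f) | M(c) & ~M(q) | M(g))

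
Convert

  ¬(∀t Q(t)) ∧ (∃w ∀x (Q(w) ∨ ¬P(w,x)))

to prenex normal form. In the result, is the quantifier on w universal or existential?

existential

Move each ¬ inward, flipping quantifiers it crosses:
  (∃t ¬Q(t)) ∧ (∃w ∀x (Q(w) ∨ ¬P(w,x)))
Pull the quantifiers to the front (each side's bound variable is not free in the other side):
  ∃t ∃w ∀x (¬Q(t) ∧ (Q(w) ∨ ¬P(w,x)))
The quantifier ∃w sits under an even number of negations, so it remains existential.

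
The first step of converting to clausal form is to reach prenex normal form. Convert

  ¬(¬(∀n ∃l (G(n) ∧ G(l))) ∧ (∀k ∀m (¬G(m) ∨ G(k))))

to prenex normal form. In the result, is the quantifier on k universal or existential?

Push ¬ through the quantifiers and connectives to reach negation normal form:
  (∀n ∃l (G(n) ∧ G(l))) ∨ (∃k ∃m (G(m) ∧ ¬G(k)))
All bound variables are already distinct, so no renaming is needed.
Extract every quantifier outward, since the variables are now distinct and don't occur free across branches:
  ∀n ∃l ∃k ∃m (G(n) ∧ G(l) ∨ G(m) ∧ ¬G(k))
The quantifier ∀k sits under an odd number of negations, so it flips to ∃k.

existential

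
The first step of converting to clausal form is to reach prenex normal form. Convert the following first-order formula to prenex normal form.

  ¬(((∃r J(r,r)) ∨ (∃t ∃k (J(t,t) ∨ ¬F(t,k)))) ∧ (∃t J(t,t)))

Drive negations inward (¬∀x A ≡ ∃x ¬A, ¬∃x A ≡ ∀x ¬A, De Morgan for ∧/∨):
  (∀r ¬J(r,r)) ∧ (∀t ∀k (¬J(t,t) ∧ F(t,k))) ∨ (∀t ¬J(t,t))
Rename bound variables to avoid capture: t↦p.
  (∀r ¬J(r,r)) ∧ (∀t ∀k (¬J(t,t) ∧ F(t,k))) ∨ (∀p ¬J(p,p))
Pull the quantifiers to the front (each side's bound variable is not free in the other side):
  ∀r ∀t ∀k ∀p (¬J(r,r) ∧ ¬J(t,t) ∧ F(t,k) ∨ ¬J(p,p))

∀r ∀t ∀k ∀p (¬J(r,r) ∧ ¬J(t,t) ∧ F(t,k) ∨ ¬J(p,p))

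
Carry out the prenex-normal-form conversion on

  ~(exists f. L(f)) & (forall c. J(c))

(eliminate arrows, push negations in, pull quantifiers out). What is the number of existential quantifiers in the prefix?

Move each ¬ inward, flipping quantifiers it crosses:
  (forall f. ~L(f)) & (forall c. J(c))
Pull the quantifiers to the front (each side's bound variable is not free in the other side):
  forall f. forall c. (~L(f) & J(c))
The prefix is forall f forall c: 2 universal, 0 existential.

0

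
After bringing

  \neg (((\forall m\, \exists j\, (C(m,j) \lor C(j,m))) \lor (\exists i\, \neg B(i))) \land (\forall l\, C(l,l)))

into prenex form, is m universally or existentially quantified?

Push ¬ through the quantifiers and connectives to reach negation normal form:
  (\exists m\, \forall j\, (\neg C(m,j) \land \neg C(j,m))) \land (\forall i\, B(i)) \lor (\exists l\, \neg C(l,l))
Finally move all quantifiers to the prefix:
  \exists m\, \forall j\, \forall i\, \exists l\, (\neg C(m,j) \land \neg C(j,m) \land B(i) \lor \neg C(l,l))
The quantifier \forall m sits under an odd number of negations, so it flips to \exists m.

existential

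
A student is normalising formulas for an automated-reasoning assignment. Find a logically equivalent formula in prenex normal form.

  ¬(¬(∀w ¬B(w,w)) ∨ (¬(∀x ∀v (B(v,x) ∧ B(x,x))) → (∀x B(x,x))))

∀w ∃x ∃v ∃s (¬B(w,w) ∧ (¬B(v,x) ∨ ¬B(x,x)) ∧ ¬B(s,s))

Eliminate → and ↔ using ¬ and ∨.
  ¬(¬(∀w ¬B(w,w)) ∨ ¬¬(∀x ∀v (B(v,x) ∧ B(x,x))) ∨ (∀x B(x,x)))
Drive negations inward (¬∀x A ≡ ∃x ¬A, ¬∃x A ≡ ∀x ¬A, De Morgan for ∧/∨):
  (∀w ¬B(w,w)) ∧ (∃x ∃v (¬B(v,x) ∨ ¬B(x,x))) ∧ (∃x ¬B(x,x))
Standardize variables apart so no two quantifiers bind the same name: x↦s.
  (∀w ¬B(w,w)) ∧ (∃x ∃v (¬B(v,x) ∨ ¬B(x,x))) ∧ (∃s ¬B(s,s))
Extract every quantifier outward, since the variables are now distinct and don't occur free across branches:
  ∀w ∃x ∃v ∃s (¬B(w,w) ∧ (¬B(v,x) ∨ ¬B(x,x)) ∧ ¬B(s,s))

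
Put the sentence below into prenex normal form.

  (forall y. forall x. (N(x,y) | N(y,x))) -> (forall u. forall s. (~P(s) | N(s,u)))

exists y. exists x. forall u. forall s. (~N(x,y) & ~N(y,x) | ~P(s) | N(s,u))

Rewrite implications/biconditionals: A → B as ¬A ∨ B.
  ~(forall y. forall x. (N(x,y) | N(y,x))) | (forall u. forall s. (~P(s) | N(s,u)))
Drive negations inward (¬∀x A ≡ ∃x ¬A, ¬∃x A ≡ ∀x ¬A, De Morgan for ∧/∨):
  (exists y. exists x. (~N(x,y) & ~N(y,x))) | (forall u. forall s. (~P(s) | N(s,u)))
All bound variables are already distinct, so no renaming is needed.
Finally move all quantifiers to the prefix:
  exists y. exists x. forall u. forall s. (~N(x,y) & ~N(y,x) | ~P(s) | N(s,u))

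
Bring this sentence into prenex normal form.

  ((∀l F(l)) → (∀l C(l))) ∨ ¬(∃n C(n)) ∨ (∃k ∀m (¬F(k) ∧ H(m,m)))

First replace A → B with ¬A ∨ B.
  ¬(∀l F(l)) ∨ (∀l C(l)) ∨ ¬(∃n C(n)) ∨ (∃k ∀m (¬F(k) ∧ H(m,m)))
Drive negations inward (¬∀x A ≡ ∃x ¬A, ¬∃x A ≡ ∀x ¬A, De Morgan for ∧/∨):
  (∃l ¬F(l)) ∨ (∀l C(l)) ∨ (∀n ¬C(n)) ∨ (∃k ∀m (¬F(k) ∧ H(m,m)))
Rename bound variables to avoid capture: l↦z.
  (∃l ¬F(l)) ∨ (∀z C(z)) ∨ (∀n ¬C(n)) ∨ (∃k ∀m (¬F(k) ∧ H(m,m)))
Extract every quantifier outward, since the variables are now distinct and don't occur free across branches:
  ∃l ∀z ∀n ∃k ∀m (¬F(l) ∨ C(z) ∨ ¬C(n) ∨ ¬F(k) ∧ H(m,m))

∃l ∀z ∀n ∃k ∀m (¬F(l) ∨ C(z) ∨ ¬C(n) ∨ ¬F(k) ∧ H(m,m))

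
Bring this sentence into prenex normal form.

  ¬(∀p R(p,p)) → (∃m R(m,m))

∀p ∃m (R(p,p) ∨ R(m,m))

Eliminate → and ↔ using ¬ and ∨.
  ¬¬(∀p R(p,p)) ∨ (∃m R(m,m))
Drive negations inward (¬∀x A ≡ ∃x ¬A, ¬∃x A ≡ ∀x ¬A, De Morgan for ∧/∨):
  (∀p R(p,p)) ∨ (∃m R(m,m))
All bound variables are already distinct, so no renaming is needed.
Pull the quantifiers to the front (each side's bound variable is not free in the other side):
  ∀p ∃m (R(p,p) ∨ R(m,m))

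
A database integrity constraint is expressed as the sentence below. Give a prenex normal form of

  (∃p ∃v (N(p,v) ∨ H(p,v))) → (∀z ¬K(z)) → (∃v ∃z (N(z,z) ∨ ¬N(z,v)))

∀p ∀v ∃z ∃c ∃u (¬N(p,v) ∧ ¬H(p,v) ∨ K(z) ∨ N(u,u) ∨ ¬N(u,c))

First replace A → B with ¬A ∨ B.
  ¬(∃p ∃v (N(p,v) ∨ H(p,v))) ∨ ¬(∀z ¬K(z)) ∨ (∃v ∃z (N(z,z) ∨ ¬N(z,v)))
Push ¬ through the quantifiers and connectives to reach negation normal form:
  (∀p ∀v (¬N(p,v) ∧ ¬H(p,v))) ∨ (∃z K(z)) ∨ (∃v ∃z (N(z,z) ∨ ¬N(z,v)))
Rename bound variables to avoid capture: v↦c, z↦u.
  (∀p ∀v (¬N(p,v) ∧ ¬H(p,v))) ∨ (∃z K(z)) ∨ (∃c ∃u (N(u,u) ∨ ¬N(u,c)))
Finally move all quantifiers to the prefix:
  ∀p ∀v ∃z ∃c ∃u (¬N(p,v) ∧ ¬H(p,v) ∨ K(z) ∨ N(u,u) ∨ ¬N(u,c))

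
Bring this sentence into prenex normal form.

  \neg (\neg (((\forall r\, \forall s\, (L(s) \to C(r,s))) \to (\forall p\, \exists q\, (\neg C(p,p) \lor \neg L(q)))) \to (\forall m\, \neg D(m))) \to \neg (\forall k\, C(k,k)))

First replace A → B with ¬A ∨ B.
  \neg (\neg \neg (\neg (\neg (\forall r\, \forall s\, (\neg L(s) \lor C(r,s))) \lor (\forall p\, \exists q\, (\neg C(p,p) \lor \neg L(q)))) \lor (\forall m\, \neg D(m))) \lor \neg (\forall k\, C(k,k)))
Drive negations inward (¬∀x A ≡ ∃x ¬A, ¬∃x A ≡ ∀x ¬A, De Morgan for ∧/∨):
  ((\exists r\, \exists s\, (L(s) \land \neg C(r,s))) \lor (\forall p\, \exists q\, (\neg C(p,p) \lor \neg L(q)))) \land (\exists m\, D(m)) \land (\forall k\, C(k,k))
All bound variables are already distinct, so no renaming is needed.
Extract every quantifier outward, since the variables are now distinct and don't occur free across branches:
  \exists r\, \exists s\, \forall p\, \exists q\, \exists m\, \forall k\, ((L(s) \land \neg C(r,s) \lor \neg C(p,p) \lor \neg L(q)) \land D(m) \land C(k,k))

\exists r\, \exists s\, \forall p\, \exists q\, \exists m\, \forall k\, ((L(s) \land \neg C(r,s) \lor \neg C(p,p) \lor \neg L(q)) \land D(m) \land C(k,k))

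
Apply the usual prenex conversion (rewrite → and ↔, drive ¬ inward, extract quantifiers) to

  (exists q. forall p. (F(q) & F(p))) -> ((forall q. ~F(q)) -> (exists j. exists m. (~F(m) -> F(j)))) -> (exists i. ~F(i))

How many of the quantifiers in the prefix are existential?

2

Eliminate → and ↔ using ¬ and ∨.
  ~(exists q. forall p. (F(q) & F(p))) | ~(~(forall q. ~F(q)) | (exists j. exists m. (~~F(m) | F(j)))) | (exists i. ~F(i))
Drive negations inward (¬∀x A ≡ ∃x ¬A, ¬∃x A ≡ ∀x ¬A, De Morgan for ∧/∨):
  (forall q. exists p. (~F(q) | ~F(p))) | (forall q. ~F(q)) & (forall j. forall m. (~F(m) & ~F(j))) | (exists i. ~F(i))
Standardize variables apart so no two quantifiers bind the same name: q↦x1.
  (forall q. exists p. (~F(q) | ~F(p))) | (forall x1. ~F(x1)) & (forall j. forall m. (~F(m) & ~F(j))) | (exists i. ~F(i))
Finally move all quantifiers to the prefix:
  forall q. exists p. forall x1. forall j. forall m. exists i. (~F(q) | ~F(p) | ~F(x1) & ~F(m) & ~F(j) | ~F(i))
The prefix is forall q exists p forall x1 forall j forall m exists i: 4 universal, 2 existential.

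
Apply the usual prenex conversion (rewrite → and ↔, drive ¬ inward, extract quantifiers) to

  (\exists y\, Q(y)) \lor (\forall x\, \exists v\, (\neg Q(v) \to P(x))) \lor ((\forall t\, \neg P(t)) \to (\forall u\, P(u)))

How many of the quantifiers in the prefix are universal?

2

Rewrite implications/biconditionals: A → B as ¬A ∨ B.
  (\exists y\, Q(y)) \lor (\forall x\, \exists v\, (\neg \neg Q(v) \lor P(x))) \lor \neg (\forall t\, \neg P(t)) \lor (\forall u\, P(u))
Drive negations inward (¬∀x A ≡ ∃x ¬A, ¬∃x A ≡ ∀x ¬A, De Morgan for ∧/∨):
  (\exists y\, Q(y)) \lor (\forall x\, \exists v\, (Q(v) \lor P(x))) \lor (\exists t\, P(t)) \lor (\forall u\, P(u))
Extract every quantifier outward, since the variables are now distinct and don't occur free across branches:
  \exists y\, \forall x\, \exists v\, \exists t\, \forall u\, (Q(y) \lor Q(v) \lor P(x) \lor P(t) \lor P(u))
The prefix is \exists y \forall x \exists v \exists t \forall u: 2 universal, 3 existential.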